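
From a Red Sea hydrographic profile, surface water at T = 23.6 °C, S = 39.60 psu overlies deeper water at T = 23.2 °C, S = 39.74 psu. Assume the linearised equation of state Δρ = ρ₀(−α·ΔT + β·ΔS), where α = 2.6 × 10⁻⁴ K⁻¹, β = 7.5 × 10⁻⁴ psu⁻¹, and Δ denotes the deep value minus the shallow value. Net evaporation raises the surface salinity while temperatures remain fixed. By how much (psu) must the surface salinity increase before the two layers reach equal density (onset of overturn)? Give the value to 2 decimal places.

0.28 psu

Neutral buoyancy requires −α(T_deep − T_surf) + β(S_deep − S_surf′) = 0.
S_surf′ = S_deep − (α/β)·ΔT = 39.74 − (2.6 × 10⁻⁴/7.5 × 10⁻⁴)·(-0.4) = 39.8787 psu.
Increase required: 39.8787 − 39.60 = 0.2787 psu.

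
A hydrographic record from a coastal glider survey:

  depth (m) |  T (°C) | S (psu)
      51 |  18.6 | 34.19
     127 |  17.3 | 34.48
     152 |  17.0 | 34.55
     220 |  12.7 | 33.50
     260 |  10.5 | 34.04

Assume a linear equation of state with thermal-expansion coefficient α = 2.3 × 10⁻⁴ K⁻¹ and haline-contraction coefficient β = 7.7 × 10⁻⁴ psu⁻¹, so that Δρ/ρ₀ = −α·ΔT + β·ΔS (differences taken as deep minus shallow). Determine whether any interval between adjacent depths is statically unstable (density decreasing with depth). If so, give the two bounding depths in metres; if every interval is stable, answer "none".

none

Evaluate Δρ/ρ₀ = −αΔT + βΔS across each adjacent pair:
  51–127 m: −αΔT+βΔS = −(2.3 × 10⁻⁴)(-1.3)+(7.7 × 10⁻⁴)(+0.29) = 5.2 × 10⁻⁴ → stable
  127–152 m: −αΔT+βΔS = −(2.3 × 10⁻⁴)(-0.3)+(7.7 × 10⁻⁴)(+0.07) = 1.2 × 10⁻⁴ → stable
  152–220 m: −αΔT+βΔS = −(2.3 × 10⁻⁴)(-4.3)+(7.7 × 10⁻⁴)(-1.05) = 1.8 × 10⁻⁴ → stable
  220–260 m: −αΔT+βΔS = −(2.3 × 10⁻⁴)(-2.2)+(7.7 × 10⁻⁴)(+0.54) = 9.2 × 10⁻⁴ → stable
Every interval has Δρ > 0: the column is stably stratified throughout.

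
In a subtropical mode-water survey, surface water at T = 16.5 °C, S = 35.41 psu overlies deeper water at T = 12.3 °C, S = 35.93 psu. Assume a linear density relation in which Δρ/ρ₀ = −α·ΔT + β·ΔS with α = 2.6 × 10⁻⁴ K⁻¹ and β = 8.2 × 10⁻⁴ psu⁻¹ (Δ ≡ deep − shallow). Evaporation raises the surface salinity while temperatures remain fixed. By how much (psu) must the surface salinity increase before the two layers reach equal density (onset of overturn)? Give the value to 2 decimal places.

1.85 psu

Neutral buoyancy requires −α(T_deep − T_surf) + β(S_deep − S_surf′) = 0.
S_surf′ = S_deep − (α/β)·ΔT = 35.93 − (2.6 × 10⁻⁴/8.2 × 10⁻⁴)·(-4.2) = 37.2617 psu.
Increase required: 37.2617 − 35.41 = 1.8517 psu.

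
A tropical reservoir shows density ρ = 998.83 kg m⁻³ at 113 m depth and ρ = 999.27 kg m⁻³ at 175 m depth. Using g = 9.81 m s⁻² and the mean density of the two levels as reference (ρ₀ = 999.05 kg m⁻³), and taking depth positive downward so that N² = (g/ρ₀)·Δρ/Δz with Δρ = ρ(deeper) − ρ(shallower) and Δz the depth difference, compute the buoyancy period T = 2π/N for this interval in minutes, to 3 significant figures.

Δρ = 999.27 − 998.83 = 0.44 kg m⁻³ over Δz = 175 − 113 = 62 m.
N² = (9.81/999.05) × (0.44/62) = 6.9686 × 10⁻⁵ s⁻².
N = √(6.9686 × 10⁻⁵) = 8.3478 × 10⁻³ rad s⁻¹, so T = 2π/N = 752.68 s = 12.545 min ≈ 12.5 min.
A positive N² confirms static stability across the interval.

12.5 min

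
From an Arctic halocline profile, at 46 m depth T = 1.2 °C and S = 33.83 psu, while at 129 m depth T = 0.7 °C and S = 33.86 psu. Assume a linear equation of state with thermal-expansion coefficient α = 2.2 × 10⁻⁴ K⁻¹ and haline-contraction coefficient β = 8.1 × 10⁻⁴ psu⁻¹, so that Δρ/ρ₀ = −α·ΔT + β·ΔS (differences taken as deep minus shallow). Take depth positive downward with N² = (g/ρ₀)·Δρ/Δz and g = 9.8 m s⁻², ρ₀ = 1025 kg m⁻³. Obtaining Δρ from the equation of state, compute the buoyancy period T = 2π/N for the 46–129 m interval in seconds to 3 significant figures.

ΔT = -0.5 K, ΔS = +0.03 psu (deep − shallow).
Δρ/ρ₀ = −αΔT + βΔS = 1.10 × 10⁻⁴ + 2.43 × 10⁻⁵ = 1.343 × 10⁻⁴, so Δρ ≈ 0.1377 kg m⁻³.
N² = (g/ρ₀)·Δρ/Δz = g·(Δρ/ρ₀)/Δz = 9.8 × 1.343 × 10⁻⁴ / 83 = 1.5857 × 10⁻⁵ s⁻².
N = √(1.5857 × 10⁻⁵) = 3.9821 × 10⁻³ rad s⁻¹ → T = 2π/N = 1.5779 × 10³ s ≈ 1.58 × 10³ s.

1.58 × 10³ s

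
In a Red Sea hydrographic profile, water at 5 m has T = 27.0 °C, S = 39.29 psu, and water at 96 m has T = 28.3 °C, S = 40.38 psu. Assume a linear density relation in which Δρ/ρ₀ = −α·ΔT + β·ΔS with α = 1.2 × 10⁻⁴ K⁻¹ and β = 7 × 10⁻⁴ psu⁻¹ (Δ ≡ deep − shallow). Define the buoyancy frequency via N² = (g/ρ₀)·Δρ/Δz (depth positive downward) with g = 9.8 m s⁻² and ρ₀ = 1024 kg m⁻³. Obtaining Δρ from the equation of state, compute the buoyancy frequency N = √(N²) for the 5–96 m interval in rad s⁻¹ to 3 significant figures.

ΔT = +1.3 K, ΔS = +1.09 psu (deep − shallow).
Δρ/ρ₀ = −αΔT + βΔS = -1.56 × 10⁻⁴ + 7.63 × 10⁻⁴ = 6.07 × 10⁻⁴, so Δρ ≈ 0.6216 kg m⁻³.
N² = (g/ρ₀)·Δρ/Δz = g·(Δρ/ρ₀)/Δz = 9.8 × 6.07 × 10⁻⁴ / 91 = 6.5369 × 10⁻⁵ s⁻².
N = √(6.5369 × 10⁻⁵) = 8.0851 × 10⁻³ rad s⁻¹ ≈ 8.09 × 10⁻³ rad s⁻¹.

8.09 × 10⁻³ rad s⁻¹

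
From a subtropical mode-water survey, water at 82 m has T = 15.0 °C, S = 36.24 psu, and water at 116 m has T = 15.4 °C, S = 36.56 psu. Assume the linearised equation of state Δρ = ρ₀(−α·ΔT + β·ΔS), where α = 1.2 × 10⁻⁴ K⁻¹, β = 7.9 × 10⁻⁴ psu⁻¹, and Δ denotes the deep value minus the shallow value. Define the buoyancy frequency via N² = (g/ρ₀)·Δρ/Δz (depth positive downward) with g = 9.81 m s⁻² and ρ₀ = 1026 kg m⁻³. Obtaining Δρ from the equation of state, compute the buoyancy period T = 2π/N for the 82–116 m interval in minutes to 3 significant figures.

ΔT = +0.4 K, ΔS = +0.32 psu (deep − shallow).
Δρ/ρ₀ = −αΔT + βΔS = -4.80 × 10⁻⁵ + 2.528 × 10⁻⁴ = 2.048 × 10⁻⁴, so Δρ ≈ 0.2101 kg m⁻³.
N² = (g/ρ₀)·Δρ/Δz = g·(Δρ/ρ₀)/Δz = 9.81 × 2.048 × 10⁻⁴ / 34 = 5.9091 × 10⁻⁵ s⁻².
N = √(5.9091 × 10⁻⁵) = 7.6871 × 10⁻³ rad s⁻¹ → T = 2π/N = 817.37 s = 13.623 min ≈ 13.6 min.

13.6 min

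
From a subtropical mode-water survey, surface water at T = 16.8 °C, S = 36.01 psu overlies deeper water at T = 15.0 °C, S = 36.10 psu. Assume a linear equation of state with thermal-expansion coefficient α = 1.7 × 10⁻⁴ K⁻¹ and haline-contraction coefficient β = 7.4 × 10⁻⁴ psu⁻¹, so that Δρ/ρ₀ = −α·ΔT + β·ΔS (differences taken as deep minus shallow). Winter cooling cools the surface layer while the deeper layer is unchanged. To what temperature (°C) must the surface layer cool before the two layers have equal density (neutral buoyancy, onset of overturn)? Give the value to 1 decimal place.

Neutral buoyancy requires Δρ = 0, i.e. −α(T_deep − T_surf′) + β(S_deep − S_surf) = 0.
T_surf′ = T_deep − (β/α)·ΔS = 15.0 − (7.4 × 10⁻⁴/1.7 × 10⁻⁴)·(+0.09) = 14.608 °C.
Cooling required: 16.8 − (14.608) = 2.192 °C.

14.6 °C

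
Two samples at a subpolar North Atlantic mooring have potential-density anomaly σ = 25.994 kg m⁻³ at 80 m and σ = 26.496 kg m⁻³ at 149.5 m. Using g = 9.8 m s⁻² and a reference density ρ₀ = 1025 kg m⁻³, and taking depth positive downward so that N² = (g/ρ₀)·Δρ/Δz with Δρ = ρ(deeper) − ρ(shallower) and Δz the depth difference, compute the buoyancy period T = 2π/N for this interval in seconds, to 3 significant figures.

756 s

Δρ = 1026.496 − 1025.994 = 0.502 kg m⁻³ over Δz = 149.5 − 80 = 69.5 m.
N² = (9.8/1025) × (0.502/69.5) = 6.9059 × 10⁻⁵ s⁻².
N = √(6.9059 × 10⁻⁵) = 8.3102 × 10⁻³ rad s⁻¹, so T = 2π/N = 756.08 s ≈ 756 s.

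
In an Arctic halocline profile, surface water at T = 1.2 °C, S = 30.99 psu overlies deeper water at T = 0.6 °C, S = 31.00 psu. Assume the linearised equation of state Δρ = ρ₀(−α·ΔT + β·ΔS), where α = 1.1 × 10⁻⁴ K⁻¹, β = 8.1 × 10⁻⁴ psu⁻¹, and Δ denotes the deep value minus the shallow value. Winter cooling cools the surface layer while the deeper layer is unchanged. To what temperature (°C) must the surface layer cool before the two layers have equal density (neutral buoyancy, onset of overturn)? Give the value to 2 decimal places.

0.53 °C

Neutral buoyancy requires Δρ = 0, i.e. −α(T_deep − T_surf′) + β(S_deep − S_surf) = 0.
T_surf′ = T_deep − (β/α)·ΔS = 0.6 − (8.1 × 10⁻⁴/1.1 × 10⁻⁴)·(+0.01) = 0.5264 °C.
Cooling required: 1.2 − (0.5264) = 0.6736 °C.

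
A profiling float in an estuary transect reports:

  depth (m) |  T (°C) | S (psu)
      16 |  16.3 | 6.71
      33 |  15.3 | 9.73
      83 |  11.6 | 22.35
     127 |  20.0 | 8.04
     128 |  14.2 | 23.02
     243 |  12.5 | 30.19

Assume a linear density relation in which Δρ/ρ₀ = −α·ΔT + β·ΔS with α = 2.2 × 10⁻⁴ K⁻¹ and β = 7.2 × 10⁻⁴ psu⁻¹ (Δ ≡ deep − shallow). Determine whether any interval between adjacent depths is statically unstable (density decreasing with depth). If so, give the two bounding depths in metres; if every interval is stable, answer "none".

83–127 m

Evaluate Δρ/ρ₀ = −αΔT + βΔS across each adjacent pair:
  16–33 m: −αΔT+βΔS = −(2.2 × 10⁻⁴)(-1.0)+(7.2 × 10⁻⁴)(+3.02) = 2.4 × 10⁻³ → stable
  33–83 m: −αΔT+βΔS = −(2.2 × 10⁻⁴)(-3.7)+(7.2 × 10⁻⁴)(+12.62) = 9.9 × 10⁻³ → stable
  83–127 m: −αΔT+βΔS = −(2.2 × 10⁻⁴)(+8.4)+(7.2 × 10⁻⁴)(-14.31) = -0.012 → UNSTABLE
  127–128 m: −αΔT+βΔS = −(2.2 × 10⁻⁴)(-5.8)+(7.2 × 10⁻⁴)(+14.98) = 0.012 → stable
  128–243 m: −αΔT+βΔS = −(2.2 × 10⁻⁴)(-1.7)+(7.2 × 10⁻⁴)(+7.17) = 5.5 × 10⁻³ → stable
The 83–127 m interval has Δρ < 0: lighter water underlies denser water.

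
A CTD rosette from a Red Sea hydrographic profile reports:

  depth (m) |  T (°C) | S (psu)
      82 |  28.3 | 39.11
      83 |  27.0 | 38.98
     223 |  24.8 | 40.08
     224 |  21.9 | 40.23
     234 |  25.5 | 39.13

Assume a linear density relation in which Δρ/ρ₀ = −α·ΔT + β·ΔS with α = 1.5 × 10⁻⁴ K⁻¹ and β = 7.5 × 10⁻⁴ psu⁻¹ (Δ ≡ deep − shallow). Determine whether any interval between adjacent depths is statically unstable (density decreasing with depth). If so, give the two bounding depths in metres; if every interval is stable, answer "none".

Evaluate Δρ/ρ₀ = −αΔT + βΔS across each adjacent pair:
  82–83 m: −αΔT+βΔS = −(1.5 × 10⁻⁴)(-1.3)+(7.5 × 10⁻⁴)(-0.13) = 9.7 × 10⁻⁵ → stable
  83–223 m: −αΔT+βΔS = −(1.5 × 10⁻⁴)(-2.2)+(7.5 × 10⁻⁴)(+1.10) = 1.2 × 10⁻³ → stable
  223–224 m: −αΔT+βΔS = −(1.5 × 10⁻⁴)(-2.9)+(7.5 × 10⁻⁴)(+0.15) = 5.5 × 10⁻⁴ → stable
  224–234 m: −αΔT+βΔS = −(1.5 × 10⁻⁴)(+3.6)+(7.5 × 10⁻⁴)(-1.10) = -1.4 × 10⁻³ → UNSTABLE
The 224–234 m interval has Δρ < 0: lighter water underlies denser water.

224–234 m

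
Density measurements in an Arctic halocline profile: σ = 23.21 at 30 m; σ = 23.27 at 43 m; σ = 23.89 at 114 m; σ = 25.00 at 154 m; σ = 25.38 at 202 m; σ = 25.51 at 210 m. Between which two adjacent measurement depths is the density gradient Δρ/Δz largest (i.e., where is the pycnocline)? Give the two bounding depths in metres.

Compute the density gradient over each adjacent pair:
  30–43 m: Δρ/Δz = 0.06/13 = 4.6 × 10⁻³ kg m⁻⁴
  43–114 m: Δρ/Δz = 0.62/71 = 8.7 × 10⁻³ kg m⁻⁴
  114–154 m: Δρ/Δz = 1.11/40 = 0.028 kg m⁻⁴
  154–202 m: Δρ/Δz = 0.38/48 = 7.9 × 10⁻³ kg m⁻⁴
  202–210 m: Δρ/Δz = 0.13/8 = 0.016 kg m⁻⁴
The largest gradient is in the 114–154 m interval — the pycnocline.

114–154 m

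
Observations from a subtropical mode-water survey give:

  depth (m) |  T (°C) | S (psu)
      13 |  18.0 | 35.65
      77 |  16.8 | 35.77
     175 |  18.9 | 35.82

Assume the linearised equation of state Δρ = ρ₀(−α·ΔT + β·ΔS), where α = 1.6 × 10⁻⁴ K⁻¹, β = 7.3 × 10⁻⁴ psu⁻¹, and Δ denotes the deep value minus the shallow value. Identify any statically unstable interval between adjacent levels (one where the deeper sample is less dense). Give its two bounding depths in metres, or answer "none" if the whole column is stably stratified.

Evaluate Δρ/ρ₀ = −αΔT + βΔS across each adjacent pair:
  13–77 m: −αΔT+βΔS = −(1.6 × 10⁻⁴)(-1.2)+(7.3 × 10⁻⁴)(+0.12) = 2.8 × 10⁻⁴ → stable
  77–175 m: −αΔT+βΔS = −(1.6 × 10⁻⁴)(+2.1)+(7.3 × 10⁻⁴)(+0.05) = -3.0 × 10⁻⁴ → UNSTABLE
The 77–175 m interval has Δρ < 0: lighter water underlies denser water.

77–175 m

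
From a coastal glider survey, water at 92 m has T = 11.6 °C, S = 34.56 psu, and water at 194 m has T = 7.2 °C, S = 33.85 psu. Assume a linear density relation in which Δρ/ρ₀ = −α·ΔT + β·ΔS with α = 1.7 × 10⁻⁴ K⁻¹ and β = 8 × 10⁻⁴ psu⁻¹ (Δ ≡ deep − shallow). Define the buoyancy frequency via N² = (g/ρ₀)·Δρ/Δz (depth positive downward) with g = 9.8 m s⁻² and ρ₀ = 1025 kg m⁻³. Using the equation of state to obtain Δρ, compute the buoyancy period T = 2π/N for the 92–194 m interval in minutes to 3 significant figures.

ΔT = -4.4 K, ΔS = -0.71 psu (deep − shallow).
Δρ/ρ₀ = −αΔT + βΔS = 7.48 × 10⁻⁴ − 5.68 × 10⁻⁴ = 1.80 × 10⁻⁴, so Δρ ≈ 0.1845 kg m⁻³.
N² = (g/ρ₀)·Δρ/Δz = g·(Δρ/ρ₀)/Δz = 9.8 × 1.80 × 10⁻⁴ / 102 = 1.7294 × 10⁻⁵ s⁻².
N = √(1.7294 × 10⁻⁵) = 4.1586 × 10⁻³ rad s⁻¹ → T = 2π/N = 1.5109 × 10³ s = 25.182 min ≈ 25.2 min.

25.2 min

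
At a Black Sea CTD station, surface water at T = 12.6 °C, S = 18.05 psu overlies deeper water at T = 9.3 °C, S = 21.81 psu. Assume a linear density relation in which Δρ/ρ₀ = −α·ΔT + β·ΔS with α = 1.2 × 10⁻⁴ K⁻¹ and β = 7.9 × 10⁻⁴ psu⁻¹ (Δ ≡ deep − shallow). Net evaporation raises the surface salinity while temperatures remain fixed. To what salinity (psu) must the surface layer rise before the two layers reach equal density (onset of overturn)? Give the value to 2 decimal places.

Neutral buoyancy requires −α(T_deep − T_surf) + β(S_deep − S_surf′) = 0.
S_surf′ = S_deep − (α/β)·ΔT = 21.81 − (1.2 × 10⁻⁴/7.9 × 10⁻⁴)·(-3.3) = 22.3113 psu.
Increase required: 22.3113 − 18.05 = 4.2613 psu.

22.31 psu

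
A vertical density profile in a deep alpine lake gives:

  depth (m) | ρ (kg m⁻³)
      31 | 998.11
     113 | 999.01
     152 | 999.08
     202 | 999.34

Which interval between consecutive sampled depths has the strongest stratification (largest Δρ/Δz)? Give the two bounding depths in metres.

Compute the density gradient over each adjacent pair:
  31–113 m: Δρ/Δz = 0.90/82 = 0.011 kg m⁻⁴
  113–152 m: Δρ/Δz = 0.07/39 = 1.8 × 10⁻³ kg m⁻⁴
  152–202 m: Δρ/Δz = 0.26/50 = 5.2 × 10⁻³ kg m⁻⁴
The largest gradient is in the 31–113 m interval — the pycnocline.

31–113 m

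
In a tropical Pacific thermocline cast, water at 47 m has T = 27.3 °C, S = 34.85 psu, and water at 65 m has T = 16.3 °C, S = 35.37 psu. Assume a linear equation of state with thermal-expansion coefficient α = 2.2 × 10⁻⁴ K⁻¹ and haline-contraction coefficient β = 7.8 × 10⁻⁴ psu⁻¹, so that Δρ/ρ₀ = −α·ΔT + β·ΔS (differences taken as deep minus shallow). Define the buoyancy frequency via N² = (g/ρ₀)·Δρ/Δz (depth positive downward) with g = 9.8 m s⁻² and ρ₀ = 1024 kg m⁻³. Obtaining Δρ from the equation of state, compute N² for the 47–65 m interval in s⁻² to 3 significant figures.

1.54 × 10⁻³ s⁻²

ΔT = -11.0 K, ΔS = +0.52 psu (deep − shallow).
Δρ/ρ₀ = −αΔT + βΔS = 2.42 × 10⁻³ + 4.056 × 10⁻⁴ = 2.8256 × 10⁻³, so Δρ ≈ 2.893 kg m⁻³.
N² = (g/ρ₀)·Δρ/Δz = g·(Δρ/ρ₀)/Δz = 9.8 × 2.8256 × 10⁻³ / 18 = 1.5384 × 10⁻³ s⁻² ≈ 1.54 × 10⁻³ s⁻².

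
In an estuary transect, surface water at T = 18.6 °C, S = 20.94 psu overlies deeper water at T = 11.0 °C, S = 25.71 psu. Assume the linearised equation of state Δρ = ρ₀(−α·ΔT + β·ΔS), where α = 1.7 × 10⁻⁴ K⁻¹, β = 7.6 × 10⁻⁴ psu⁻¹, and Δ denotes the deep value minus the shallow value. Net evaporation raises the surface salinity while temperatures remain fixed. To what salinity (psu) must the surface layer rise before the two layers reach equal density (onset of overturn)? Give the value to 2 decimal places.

Neutral buoyancy requires −α(T_deep − T_surf) + β(S_deep − S_surf′) = 0.
S_surf′ = S_deep − (α/β)·ΔT = 25.71 − (1.7 × 10⁻⁴/7.6 × 10⁻⁴)·(-7.6) = 27.4100 psu.
Increase required: 27.4100 − 20.94 = 6.4700 psu.

27.41 psu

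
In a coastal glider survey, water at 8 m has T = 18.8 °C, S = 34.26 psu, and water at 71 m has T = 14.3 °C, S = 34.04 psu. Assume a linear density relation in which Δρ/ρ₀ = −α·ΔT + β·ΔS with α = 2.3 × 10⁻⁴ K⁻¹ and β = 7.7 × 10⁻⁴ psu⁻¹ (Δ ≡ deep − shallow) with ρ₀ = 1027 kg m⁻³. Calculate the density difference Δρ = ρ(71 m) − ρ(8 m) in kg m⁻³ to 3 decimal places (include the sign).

+0.889 kg m⁻³

ΔT = -4.5 K, ΔS = -0.22 psu (deep − shallow).
Δρ/ρ₀ = −(2.3 × 10⁻⁴)(-4.5) + (7.7 × 10⁻⁴)(-0.22) = 8.656 × 10⁻⁴.
Δρ = 1027 × (8.656 × 10⁻⁴) = +0.889 kg m⁻³.
Positive Δρ: denser below, stable.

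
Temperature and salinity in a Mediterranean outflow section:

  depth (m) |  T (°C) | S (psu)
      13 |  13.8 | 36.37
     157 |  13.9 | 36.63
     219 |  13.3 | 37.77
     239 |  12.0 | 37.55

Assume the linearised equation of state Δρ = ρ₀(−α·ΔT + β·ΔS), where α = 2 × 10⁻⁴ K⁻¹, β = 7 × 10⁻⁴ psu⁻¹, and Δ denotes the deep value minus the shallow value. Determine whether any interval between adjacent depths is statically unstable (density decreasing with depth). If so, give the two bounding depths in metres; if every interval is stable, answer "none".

Evaluate Δρ/ρ₀ = −αΔT + βΔS across each adjacent pair:
  13–157 m: −αΔT+βΔS = −(2 × 10⁻⁴)(+0.1)+(7 × 10⁻⁴)(+0.26) = 1.6 × 10⁻⁴ → stable
  157–219 m: −αΔT+βΔS = −(2 × 10⁻⁴)(-0.6)+(7 × 10⁻⁴)(+1.14) = 9.2 × 10⁻⁴ → stable
  219–239 m: −αΔT+βΔS = −(2 × 10⁻⁴)(-1.3)+(7 × 10⁻⁴)(-0.22) = 1.1 × 10⁻⁴ → stable
Every interval has Δρ > 0: the column is stably stratified throughout.

none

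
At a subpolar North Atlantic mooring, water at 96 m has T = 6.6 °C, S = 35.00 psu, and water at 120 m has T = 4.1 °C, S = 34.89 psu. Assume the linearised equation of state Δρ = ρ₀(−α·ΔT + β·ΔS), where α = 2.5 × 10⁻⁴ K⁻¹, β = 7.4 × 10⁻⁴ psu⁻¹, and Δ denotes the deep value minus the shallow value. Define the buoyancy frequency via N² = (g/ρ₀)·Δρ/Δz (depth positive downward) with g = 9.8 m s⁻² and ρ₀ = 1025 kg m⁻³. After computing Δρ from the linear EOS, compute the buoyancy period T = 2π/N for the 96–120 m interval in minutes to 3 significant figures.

7.03 min

ΔT = -2.5 K, ΔS = -0.11 psu (deep − shallow).
Δρ/ρ₀ = −αΔT + βΔS = 6.25 × 10⁻⁴ − 8.14 × 10⁻⁵ = 5.436 × 10⁻⁴, so Δρ ≈ 0.5572 kg m⁻³.
N² = (g/ρ₀)·Δρ/Δz = g·(Δρ/ρ₀)/Δz = 9.8 × 5.436 × 10⁻⁴ / 24 = 2.2197 × 10⁻⁴ s⁻².
N = √(2.2197 × 10⁻⁴) = 0.014899 rad s⁻¹ → T = 2π/N = 421.72 s = 7.0287 min ≈ 7.03 min.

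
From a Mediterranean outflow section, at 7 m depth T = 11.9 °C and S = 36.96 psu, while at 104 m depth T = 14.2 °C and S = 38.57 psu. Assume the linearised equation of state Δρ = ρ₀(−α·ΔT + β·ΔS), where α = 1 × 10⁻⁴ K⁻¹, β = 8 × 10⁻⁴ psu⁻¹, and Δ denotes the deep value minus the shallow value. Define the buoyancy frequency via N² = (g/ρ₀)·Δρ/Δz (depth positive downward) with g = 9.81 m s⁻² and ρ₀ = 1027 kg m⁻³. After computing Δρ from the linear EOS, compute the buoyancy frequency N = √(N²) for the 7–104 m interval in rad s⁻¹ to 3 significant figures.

0.0103 rad s⁻¹

ΔT = +2.3 K, ΔS = +1.61 psu (deep − shallow).
Δρ/ρ₀ = −αΔT + βΔS = -2.30 × 10⁻⁴ + 1.288 × 10⁻³ = 1.058 × 10⁻³, so Δρ ≈ 1.087 kg m⁻³.
N² = (g/ρ₀)·Δρ/Δz = g·(Δρ/ρ₀)/Δz = 9.81 × 1.058 × 10⁻³ / 97 = 1.0700 × 10⁻⁴ s⁻².
N = √(1.0700 × 10⁻⁴) = 0.010344 rad s⁻¹ ≈ 0.0103 rad s⁻¹.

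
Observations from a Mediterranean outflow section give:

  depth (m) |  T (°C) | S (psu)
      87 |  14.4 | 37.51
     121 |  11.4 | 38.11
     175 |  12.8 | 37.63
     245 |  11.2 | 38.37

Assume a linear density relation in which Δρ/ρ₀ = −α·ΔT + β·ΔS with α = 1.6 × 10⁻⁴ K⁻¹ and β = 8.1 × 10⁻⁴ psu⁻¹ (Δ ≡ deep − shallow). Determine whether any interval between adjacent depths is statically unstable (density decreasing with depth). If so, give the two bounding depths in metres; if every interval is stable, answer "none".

Evaluate Δρ/ρ₀ = −αΔT + βΔS across each adjacent pair:
  87–121 m: −αΔT+βΔS = −(1.6 × 10⁻⁴)(-3.0)+(8.1 × 10⁻⁴)(+0.60) = 9.7 × 10⁻⁴ → stable
  121–175 m: −αΔT+βΔS = −(1.6 × 10⁻⁴)(+1.4)+(8.1 × 10⁻⁴)(-0.48) = -6.1 × 10⁻⁴ → UNSTABLE
  175–245 m: −αΔT+βΔS = −(1.6 × 10⁻⁴)(-1.6)+(8.1 × 10⁻⁴)(+0.74) = 8.6 × 10⁻⁴ → stable
The 121–175 m interval has Δρ < 0: lighter water underlies denser water.

121–175 m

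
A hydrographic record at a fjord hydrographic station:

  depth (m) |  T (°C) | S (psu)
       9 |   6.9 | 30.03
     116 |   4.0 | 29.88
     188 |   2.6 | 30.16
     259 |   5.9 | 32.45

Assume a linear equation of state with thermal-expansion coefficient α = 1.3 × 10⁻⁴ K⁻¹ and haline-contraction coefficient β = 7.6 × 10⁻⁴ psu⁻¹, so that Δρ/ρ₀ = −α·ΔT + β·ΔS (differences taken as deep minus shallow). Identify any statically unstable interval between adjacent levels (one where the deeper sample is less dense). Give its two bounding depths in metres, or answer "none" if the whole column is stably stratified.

Evaluate Δρ/ρ₀ = −αΔT + βΔS across each adjacent pair:
  9–116 m: −αΔT+βΔS = −(1.3 × 10⁻⁴)(-2.9)+(7.6 × 10⁻⁴)(-0.15) = 2.6 × 10⁻⁴ → stable
  116–188 m: −αΔT+βΔS = −(1.3 × 10⁻⁴)(-1.4)+(7.6 × 10⁻⁴)(+0.28) = 3.9 × 10⁻⁴ → stable
  188–259 m: −αΔT+βΔS = −(1.3 × 10⁻⁴)(+3.3)+(7.6 × 10⁻⁴)(+2.29) = 1.3 × 10⁻³ → stable
Every interval has Δρ > 0: the column is stably stratified throughout.

none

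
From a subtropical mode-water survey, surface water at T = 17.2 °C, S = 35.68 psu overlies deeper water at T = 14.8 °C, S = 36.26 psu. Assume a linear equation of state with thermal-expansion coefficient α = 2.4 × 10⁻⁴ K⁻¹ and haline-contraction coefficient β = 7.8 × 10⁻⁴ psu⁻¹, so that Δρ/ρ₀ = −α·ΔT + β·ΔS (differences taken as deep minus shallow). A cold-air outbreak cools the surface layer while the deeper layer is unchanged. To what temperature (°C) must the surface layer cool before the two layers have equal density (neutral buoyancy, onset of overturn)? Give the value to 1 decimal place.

12.9 °C

Neutral buoyancy requires Δρ = 0, i.e. −α(T_deep − T_surf′) + β(S_deep − S_surf) = 0.
T_surf′ = T_deep − (β/α)·ΔS = 14.8 − (7.8 × 10⁻⁴/2.4 × 10⁻⁴)·(+0.58) = 12.915 °C.
Cooling required: 17.2 − (12.915) = 4.285 °C.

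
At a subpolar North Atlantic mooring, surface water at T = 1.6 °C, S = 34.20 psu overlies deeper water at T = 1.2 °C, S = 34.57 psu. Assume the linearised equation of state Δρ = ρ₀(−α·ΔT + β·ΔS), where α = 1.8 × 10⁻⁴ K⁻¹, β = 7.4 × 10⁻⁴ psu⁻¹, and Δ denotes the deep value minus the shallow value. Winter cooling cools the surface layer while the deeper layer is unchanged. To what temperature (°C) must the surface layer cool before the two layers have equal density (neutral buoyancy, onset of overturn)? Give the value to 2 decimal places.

Neutral buoyancy requires Δρ = 0, i.e. −α(T_deep − T_surf′) + β(S_deep − S_surf) = 0.
T_surf′ = T_deep − (β/α)·ΔS = 1.2 − (7.4 × 10⁻⁴/1.8 × 10⁻⁴)·(+0.37) = -0.3211 °C.
Cooling required: 1.6 − (-0.3211) = 1.9211 °C.

-0.32 °C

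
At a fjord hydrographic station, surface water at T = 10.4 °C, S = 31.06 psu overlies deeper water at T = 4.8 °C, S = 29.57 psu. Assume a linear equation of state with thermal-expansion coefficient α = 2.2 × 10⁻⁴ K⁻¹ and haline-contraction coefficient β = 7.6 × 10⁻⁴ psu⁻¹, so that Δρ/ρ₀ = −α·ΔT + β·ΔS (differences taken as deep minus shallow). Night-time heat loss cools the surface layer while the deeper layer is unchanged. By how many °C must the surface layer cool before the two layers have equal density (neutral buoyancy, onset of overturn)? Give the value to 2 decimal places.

Neutral buoyancy requires Δρ = 0, i.e. −α(T_deep − T_surf′) + β(S_deep − S_surf) = 0.
T_surf′ = T_deep − (β/α)·ΔS = 4.8 − (7.6 × 10⁻⁴/2.2 × 10⁻⁴)·(-1.49) = 9.9473 °C.
Cooling required: 10.4 − (9.9473) = 0.4527 °C.

0.45 °C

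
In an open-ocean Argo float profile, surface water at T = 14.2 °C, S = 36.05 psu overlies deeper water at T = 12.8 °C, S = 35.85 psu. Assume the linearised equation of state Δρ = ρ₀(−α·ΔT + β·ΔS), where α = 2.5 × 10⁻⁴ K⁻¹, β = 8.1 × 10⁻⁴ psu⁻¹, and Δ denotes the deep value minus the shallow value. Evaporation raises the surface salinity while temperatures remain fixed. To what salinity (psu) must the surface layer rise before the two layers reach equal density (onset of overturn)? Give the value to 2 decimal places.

Neutral buoyancy requires −α(T_deep − T_surf) + β(S_deep − S_surf′) = 0.
S_surf′ = S_deep − (α/β)·ΔT = 35.85 − (2.5 × 10⁻⁴/8.1 × 10⁻⁴)·(-1.4) = 36.2821 psu.
Increase required: 36.2821 − 36.05 = 0.2321 psu.

36.28 psu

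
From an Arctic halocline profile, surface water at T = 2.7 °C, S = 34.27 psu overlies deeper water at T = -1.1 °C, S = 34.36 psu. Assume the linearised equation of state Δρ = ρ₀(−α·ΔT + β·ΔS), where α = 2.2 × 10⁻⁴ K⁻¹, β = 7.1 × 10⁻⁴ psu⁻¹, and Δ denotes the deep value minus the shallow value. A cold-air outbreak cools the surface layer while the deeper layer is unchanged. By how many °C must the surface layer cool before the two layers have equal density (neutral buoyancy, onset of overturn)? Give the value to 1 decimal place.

Neutral buoyancy requires Δρ = 0, i.e. −α(T_deep − T_surf′) + β(S_deep − S_surf) = 0.
T_surf′ = T_deep − (β/α)·ΔS = -1.1 − (7.1 × 10⁻⁴/2.2 × 10⁻⁴)·(+0.09) = -1.390 °C.
Cooling required: 2.7 − (-1.390) = 4.090 °C.

4.1 °C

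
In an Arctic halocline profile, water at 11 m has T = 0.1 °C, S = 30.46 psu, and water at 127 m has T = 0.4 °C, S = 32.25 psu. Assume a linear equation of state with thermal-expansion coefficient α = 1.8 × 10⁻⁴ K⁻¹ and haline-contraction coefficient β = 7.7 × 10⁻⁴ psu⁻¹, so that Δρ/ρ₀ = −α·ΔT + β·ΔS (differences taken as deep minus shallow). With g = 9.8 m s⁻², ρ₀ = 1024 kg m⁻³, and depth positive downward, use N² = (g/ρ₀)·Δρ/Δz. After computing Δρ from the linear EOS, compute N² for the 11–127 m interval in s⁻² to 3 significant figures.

1.12 × 10⁻⁴ s⁻²

ΔT = +0.3 K, ΔS = +1.79 psu (deep − shallow).
Δρ/ρ₀ = −αΔT + βΔS = -5.40 × 10⁻⁵ + 1.3783 × 10⁻³ = 1.3243 × 10⁻³, so Δρ ≈ 1.356 kg m⁻³.
N² = (g/ρ₀)·Δρ/Δz = g·(Δρ/ρ₀)/Δz = 9.8 × 1.3243 × 10⁻³ / 116 = 1.1188 × 10⁻⁴ s⁻² ≈ 1.12 × 10⁻⁴ s⁻².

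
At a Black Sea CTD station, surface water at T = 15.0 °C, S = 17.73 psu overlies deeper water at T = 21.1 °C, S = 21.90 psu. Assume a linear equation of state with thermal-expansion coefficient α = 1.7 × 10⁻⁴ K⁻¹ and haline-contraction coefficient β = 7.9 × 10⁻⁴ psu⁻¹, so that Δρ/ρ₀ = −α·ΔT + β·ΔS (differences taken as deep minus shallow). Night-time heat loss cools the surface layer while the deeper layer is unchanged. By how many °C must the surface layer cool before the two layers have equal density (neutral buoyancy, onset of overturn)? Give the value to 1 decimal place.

13.3 °C

Neutral buoyancy requires Δρ = 0, i.e. −α(T_deep − T_surf′) + β(S_deep − S_surf) = 0.
T_surf′ = T_deep − (β/α)·ΔS = 21.1 − (7.9 × 10⁻⁴/1.7 × 10⁻⁴)·(+4.17) = 1.722 °C.
Cooling required: 15.0 − (1.722) = 13.278 °C.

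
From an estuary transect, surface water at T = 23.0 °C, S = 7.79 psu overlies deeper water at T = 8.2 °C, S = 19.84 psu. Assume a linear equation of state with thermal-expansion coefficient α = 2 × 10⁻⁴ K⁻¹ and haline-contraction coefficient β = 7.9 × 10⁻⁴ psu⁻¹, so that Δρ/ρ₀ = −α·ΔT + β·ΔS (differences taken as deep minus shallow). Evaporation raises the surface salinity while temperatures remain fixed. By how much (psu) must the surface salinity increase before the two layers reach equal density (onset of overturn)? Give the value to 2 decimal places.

15.80 psu

Neutral buoyancy requires −α(T_deep − T_surf) + β(S_deep − S_surf′) = 0.
S_surf′ = S_deep − (α/β)·ΔT = 19.84 − (2 × 10⁻⁴/7.9 × 10⁻⁴)·(-14.8) = 23.5868 psu.
Increase required: 23.5868 − 7.79 = 15.7968 psu.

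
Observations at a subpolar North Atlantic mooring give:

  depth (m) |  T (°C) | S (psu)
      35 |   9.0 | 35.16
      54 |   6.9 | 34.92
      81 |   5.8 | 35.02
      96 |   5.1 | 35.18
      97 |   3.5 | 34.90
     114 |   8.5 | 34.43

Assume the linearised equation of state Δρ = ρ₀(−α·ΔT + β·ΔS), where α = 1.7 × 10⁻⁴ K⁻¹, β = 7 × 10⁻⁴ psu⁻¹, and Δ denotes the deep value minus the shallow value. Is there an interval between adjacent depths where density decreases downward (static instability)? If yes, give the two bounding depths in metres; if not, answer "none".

Evaluate Δρ/ρ₀ = −αΔT + βΔS across each adjacent pair:
  35–54 m: −αΔT+βΔS = −(1.7 × 10⁻⁴)(-2.1)+(7 × 10⁻⁴)(-0.24) = 1.9 × 10⁻⁴ → stable
  54–81 m: −αΔT+βΔS = −(1.7 × 10⁻⁴)(-1.1)+(7 × 10⁻⁴)(+0.10) = 2.6 × 10⁻⁴ → stable
  81–96 m: −αΔT+βΔS = −(1.7 × 10⁻⁴)(-0.7)+(7 × 10⁻⁴)(+0.16) = 2.3 × 10⁻⁴ → stable
  96–97 m: −αΔT+βΔS = −(1.7 × 10⁻⁴)(-1.6)+(7 × 10⁻⁴)(-0.28) = 7.6 × 10⁻⁵ → stable
  97–114 m: −αΔT+βΔS = −(1.7 × 10⁻⁴)(+5.0)+(7 × 10⁻⁴)(-0.47) = -1.2 × 10⁻³ → UNSTABLE
The 97–114 m interval has Δρ < 0: lighter water underlies denser water.

97–114 m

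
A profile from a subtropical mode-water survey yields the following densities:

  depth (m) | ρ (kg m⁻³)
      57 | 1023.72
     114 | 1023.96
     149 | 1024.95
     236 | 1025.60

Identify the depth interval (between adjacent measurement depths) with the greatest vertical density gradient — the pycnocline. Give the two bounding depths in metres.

114–149 m

Compute the density gradient over each adjacent pair:
  57–114 m: Δρ/Δz = 0.24/57 = 4.2 × 10⁻³ kg m⁻⁴
  114–149 m: Δρ/Δz = 0.99/35 = 0.028 kg m⁻⁴
  149–236 m: Δρ/Δz = 0.65/87 = 7.5 × 10⁻³ kg m⁻⁴
The largest gradient is in the 114–149 m interval — the pycnocline.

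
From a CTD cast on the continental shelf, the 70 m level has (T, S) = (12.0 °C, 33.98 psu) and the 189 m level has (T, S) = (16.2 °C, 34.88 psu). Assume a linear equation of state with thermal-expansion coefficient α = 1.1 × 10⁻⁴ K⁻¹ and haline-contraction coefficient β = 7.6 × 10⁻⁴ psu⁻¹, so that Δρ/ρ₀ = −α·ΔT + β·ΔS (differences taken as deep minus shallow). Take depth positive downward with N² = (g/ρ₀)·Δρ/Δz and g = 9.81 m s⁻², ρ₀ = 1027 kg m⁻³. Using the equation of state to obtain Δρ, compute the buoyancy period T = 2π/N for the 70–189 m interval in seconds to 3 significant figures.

ΔT = +4.2 K, ΔS = +0.90 psu (deep − shallow).
Δρ/ρ₀ = −αΔT + βΔS = -4.62 × 10⁻⁴ + 6.84 × 10⁻⁴ = 2.22 × 10⁻⁴, so Δρ ≈ 0.2280 kg m⁻³.
N² = (g/ρ₀)·Δρ/Δz = g·(Δρ/ρ₀)/Δz = 9.81 × 2.22 × 10⁻⁴ / 119 = 1.8301 × 10⁻⁵ s⁻².
N = √(1.8301 × 10⁻⁵) = 4.2780 × 10⁻³ rad s⁻¹ → T = 2π/N = 1.4687 × 10³ s ≈ 1.47 × 10³ s.

1.47 × 10³ s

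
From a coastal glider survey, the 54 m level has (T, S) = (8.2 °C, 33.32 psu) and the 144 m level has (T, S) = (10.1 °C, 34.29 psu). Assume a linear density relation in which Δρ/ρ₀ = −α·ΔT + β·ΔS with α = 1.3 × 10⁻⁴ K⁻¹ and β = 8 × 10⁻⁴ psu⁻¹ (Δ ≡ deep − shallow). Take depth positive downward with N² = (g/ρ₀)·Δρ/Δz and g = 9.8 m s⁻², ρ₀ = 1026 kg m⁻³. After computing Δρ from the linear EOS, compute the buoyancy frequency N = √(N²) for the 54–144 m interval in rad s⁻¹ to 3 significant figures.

ΔT = +1.9 K, ΔS = +0.97 psu (deep − shallow).
Δρ/ρ₀ = −αΔT + βΔS = -2.47 × 10⁻⁴ + 7.76 × 10⁻⁴ = 5.29 × 10⁻⁴, so Δρ ≈ 0.5428 kg m⁻³.
N² = (g/ρ₀)·Δρ/Δz = g·(Δρ/ρ₀)/Δz = 9.8 × 5.29 × 10⁻⁴ / 90 = 5.7602 × 10⁻⁵ s⁻².
N = √(5.7602 × 10⁻⁵) = 7.5896 × 10⁻³ rad s⁻¹ ≈ 7.59 × 10⁻³ rad s⁻¹.

7.59 × 10⁻³ rad s⁻¹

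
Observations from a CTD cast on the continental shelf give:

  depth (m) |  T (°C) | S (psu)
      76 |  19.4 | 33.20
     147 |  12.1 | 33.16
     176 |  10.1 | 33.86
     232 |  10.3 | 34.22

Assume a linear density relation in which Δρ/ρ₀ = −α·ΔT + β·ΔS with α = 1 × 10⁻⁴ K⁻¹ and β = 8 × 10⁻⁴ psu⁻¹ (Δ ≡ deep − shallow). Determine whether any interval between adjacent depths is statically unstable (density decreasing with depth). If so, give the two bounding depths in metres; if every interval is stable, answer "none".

Evaluate Δρ/ρ₀ = −αΔT + βΔS across each adjacent pair:
  76–147 m: −αΔT+βΔS = −(1 × 10⁻⁴)(-7.3)+(8 × 10⁻⁴)(-0.04) = 7.0 × 10⁻⁴ → stable
  147–176 m: −αΔT+βΔS = −(1 × 10⁻⁴)(-2.0)+(8 × 10⁻⁴)(+0.70) = 7.6 × 10⁻⁴ → stable
  176–232 m: −αΔT+βΔS = −(1 × 10⁻⁴)(+0.2)+(8 × 10⁻⁴)(+0.36) = 2.7 × 10⁻⁴ → stable
Every interval has Δρ > 0: the column is stably stratified throughout.

none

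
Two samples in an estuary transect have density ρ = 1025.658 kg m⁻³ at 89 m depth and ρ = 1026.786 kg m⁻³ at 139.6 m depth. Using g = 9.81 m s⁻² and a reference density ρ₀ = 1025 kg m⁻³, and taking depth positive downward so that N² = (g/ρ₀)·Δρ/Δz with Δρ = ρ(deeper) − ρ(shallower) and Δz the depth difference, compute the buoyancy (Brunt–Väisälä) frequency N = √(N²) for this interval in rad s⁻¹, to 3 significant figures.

0.0146 rad s⁻¹

Δρ = 1026.786 − 1025.658 = 1.128 kg m⁻³ over Δz = 139.6 − 89 = 50.6 m.
N² = (9.81/1025) × (1.128/50.6) = 2.1336 × 10⁻⁴ s⁻².
N = √(2.1336 × 10⁻⁴) = 0.014607 rad s⁻¹ ≈ 0.0146 rad s⁻¹.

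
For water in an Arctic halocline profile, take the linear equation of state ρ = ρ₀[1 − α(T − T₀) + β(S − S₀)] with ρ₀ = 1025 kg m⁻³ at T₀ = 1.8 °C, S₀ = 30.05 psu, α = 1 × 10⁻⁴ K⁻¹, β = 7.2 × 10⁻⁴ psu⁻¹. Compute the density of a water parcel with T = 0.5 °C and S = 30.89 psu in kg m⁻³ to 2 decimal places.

1025.75 kg m⁻³

T − T₀ = -1.3 K, S − S₀ = +0.84 psu.
Bracket = 1 − α·(-1.3) + β·(+0.84) = 1 + (7.348 × 10⁻⁴) = 1.0007348.
ρ = 1025 × 1.0007348 = 1025.75 kg m⁻³.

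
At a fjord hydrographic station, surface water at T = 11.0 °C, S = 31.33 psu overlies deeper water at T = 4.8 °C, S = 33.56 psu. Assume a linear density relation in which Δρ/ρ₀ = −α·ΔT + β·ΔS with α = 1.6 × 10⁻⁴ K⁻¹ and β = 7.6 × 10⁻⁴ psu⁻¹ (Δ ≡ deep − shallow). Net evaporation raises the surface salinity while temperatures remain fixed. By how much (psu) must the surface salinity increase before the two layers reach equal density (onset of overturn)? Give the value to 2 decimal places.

Neutral buoyancy requires −α(T_deep − T_surf) + β(S_deep − S_surf′) = 0.
S_surf′ = S_deep − (α/β)·ΔT = 33.56 − (1.6 × 10⁻⁴/7.6 × 10⁻⁴)·(-6.2) = 34.8653 psu.
Increase required: 34.8653 − 31.33 = 3.5353 psu.

3.54 psu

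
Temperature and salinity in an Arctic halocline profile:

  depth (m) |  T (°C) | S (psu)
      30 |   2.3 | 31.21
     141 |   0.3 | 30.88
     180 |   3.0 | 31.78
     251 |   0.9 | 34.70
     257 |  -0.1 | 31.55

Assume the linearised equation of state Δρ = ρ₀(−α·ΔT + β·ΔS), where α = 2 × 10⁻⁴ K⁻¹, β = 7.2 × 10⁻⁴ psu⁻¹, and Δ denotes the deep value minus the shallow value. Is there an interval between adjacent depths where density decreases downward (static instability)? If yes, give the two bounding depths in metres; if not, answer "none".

251–257 m

Evaluate Δρ/ρ₀ = −αΔT + βΔS across each adjacent pair:
  30–141 m: −αΔT+βΔS = −(2 × 10⁻⁴)(-2.0)+(7.2 × 10⁻⁴)(-0.33) = 1.6 × 10⁻⁴ → stable
  141–180 m: −αΔT+βΔS = −(2 × 10⁻⁴)(+2.7)+(7.2 × 10⁻⁴)(+0.90) = 1.1 × 10⁻⁴ → stable
  180–251 m: −αΔT+βΔS = −(2 × 10⁻⁴)(-2.1)+(7.2 × 10⁻⁴)(+2.92) = 2.5 × 10⁻³ → stable
  251–257 m: −αΔT+βΔS = −(2 × 10⁻⁴)(-1.0)+(7.2 × 10⁻⁴)(-3.15) = -2.1 × 10⁻³ → UNSTABLE
The 251–257 m interval has Δρ < 0: lighter water underlies denser water.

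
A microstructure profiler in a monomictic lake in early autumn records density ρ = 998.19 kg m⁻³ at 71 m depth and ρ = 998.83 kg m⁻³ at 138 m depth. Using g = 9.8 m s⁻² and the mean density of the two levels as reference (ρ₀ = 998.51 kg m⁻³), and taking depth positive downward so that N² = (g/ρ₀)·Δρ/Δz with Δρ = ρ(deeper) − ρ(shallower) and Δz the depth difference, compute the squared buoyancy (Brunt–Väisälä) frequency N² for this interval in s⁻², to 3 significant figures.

Δρ = 998.83 − 998.19 = 0.64 kg m⁻³ over Δz = 138 − 71 = 67 m.
N² = (9.8/998.51) × (0.64/67) = 9.3752 × 10⁻⁵ s⁻² ≈ 9.38 × 10⁻⁵ s⁻².

9.38 × 10⁻⁵ s⁻²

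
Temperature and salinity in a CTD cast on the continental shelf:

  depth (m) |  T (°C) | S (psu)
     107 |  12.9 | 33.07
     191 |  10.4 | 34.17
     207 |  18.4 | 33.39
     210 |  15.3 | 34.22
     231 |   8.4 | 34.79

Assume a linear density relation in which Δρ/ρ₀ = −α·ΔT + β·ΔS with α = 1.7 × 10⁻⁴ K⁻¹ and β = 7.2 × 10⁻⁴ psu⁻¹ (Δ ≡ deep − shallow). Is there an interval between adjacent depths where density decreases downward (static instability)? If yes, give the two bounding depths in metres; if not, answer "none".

Evaluate Δρ/ρ₀ = −αΔT + βΔS across each adjacent pair:
  107–191 m: −αΔT+βΔS = −(1.7 × 10⁻⁴)(-2.5)+(7.2 × 10⁻⁴)(+1.10) = 1.2 × 10⁻³ → stable
  191–207 m: −αΔT+βΔS = −(1.7 × 10⁻⁴)(+8.0)+(7.2 × 10⁻⁴)(-0.78) = -1.9 × 10⁻³ → UNSTABLE
  207–210 m: −αΔT+βΔS = −(1.7 × 10⁻⁴)(-3.1)+(7.2 × 10⁻⁴)(+0.83) = 1.1 × 10⁻³ → stable
  210–231 m: −αΔT+βΔS = −(1.7 × 10⁻⁴)(-6.9)+(7.2 × 10⁻⁴)(+0.57) = 1.6 × 10⁻³ → stable
The 191–207 m interval has Δρ < 0: lighter water underlies denser water.

191–207 m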